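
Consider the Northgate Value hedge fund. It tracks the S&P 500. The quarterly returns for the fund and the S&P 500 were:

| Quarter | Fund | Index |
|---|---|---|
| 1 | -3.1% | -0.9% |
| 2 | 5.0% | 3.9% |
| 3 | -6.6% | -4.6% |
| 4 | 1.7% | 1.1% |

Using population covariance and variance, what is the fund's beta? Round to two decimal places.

1.41

r̄p = -0.7500%,  r̄m = -0.1250%
Cov = Σ(rp − r̄p)(rm − r̄m) / 4 = 13.5363
Var(rm) = Σ(rm − r̄m)² / 4 = 9.5819
β = Cov / Var = 13.5363 / 9.5819 = 1.4127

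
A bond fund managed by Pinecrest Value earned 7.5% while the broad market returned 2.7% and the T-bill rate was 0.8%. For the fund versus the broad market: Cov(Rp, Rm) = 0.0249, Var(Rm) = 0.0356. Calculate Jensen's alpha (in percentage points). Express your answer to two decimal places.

5.37

β = Cov / Var = 0.0249 / 0.0356 = 0.6994
E[R] = Rf + β(Rm − Rf) = 0.8% + 0.6994 × (2.7% − 0.8%) = 2.1289%
α = Rp − E[R] = 7.5% − 2.1289% = 5.3711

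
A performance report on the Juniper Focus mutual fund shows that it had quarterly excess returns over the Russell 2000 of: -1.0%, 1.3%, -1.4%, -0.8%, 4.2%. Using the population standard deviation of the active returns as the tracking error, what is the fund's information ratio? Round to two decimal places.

μ = (-1 + 1.3 − 1.4 − 0.8 + 4.2) / 5 = 0.4600%
Σ(r − μ)² = (-1 − 0.4600)² + (1.3 − 0.4600)² + (-1.4 − 0.4600)² + … = 21.8720
population σ = √(21.8720 / 5) = √4.3744 = 2.0915%
IR = μ / tracking error = 0.4600 / 2.0915 = 0.2199

0.22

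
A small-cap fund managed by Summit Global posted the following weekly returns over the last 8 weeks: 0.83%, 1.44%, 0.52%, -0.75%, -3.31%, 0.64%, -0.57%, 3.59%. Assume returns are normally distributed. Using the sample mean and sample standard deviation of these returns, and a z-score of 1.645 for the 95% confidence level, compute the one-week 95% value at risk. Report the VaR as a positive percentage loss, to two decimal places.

2.96

r̄ = (0.83 + 1.44 + 0.52 − 0.75 − 3.31 + 0.64 − 0.57 + 3.59) / 8 = 2.390 / 8 = 0.2988%
Sample std dev = √[27.4601 / 7] = 1.9806%
VaR = −(r̄ − z·σ) = −(0.2988 − 1.645 × 1.9806) = −(-2.9593) = 2.9593%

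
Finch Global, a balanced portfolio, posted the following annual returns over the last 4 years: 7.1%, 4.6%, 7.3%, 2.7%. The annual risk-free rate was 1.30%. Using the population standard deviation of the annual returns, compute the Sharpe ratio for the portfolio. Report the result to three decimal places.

μ = (7.1 + 4.6 + 7.3 + 2.7) / 4 = 5.4250%
Population std dev = √[14.4275 / 4] = 1.8992%
Sharpe = (μ − rf) / σ = (5.4250 − 1.3) / 1.8992 = 4.1250 / 1.8992 = 2.1720

2.172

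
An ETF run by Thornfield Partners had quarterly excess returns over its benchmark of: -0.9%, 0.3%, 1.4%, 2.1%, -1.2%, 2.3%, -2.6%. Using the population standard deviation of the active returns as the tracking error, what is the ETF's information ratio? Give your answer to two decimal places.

μ = (-0.9 + 0.3 + 1.4 + 2.1 − 1.2 + 2.3 − 2.6) / 7 = 0.2000%
Σ(r − μ)² = (-0.9 − 0.2000)² + (0.3 − 0.2000)² + … = 20.4800
σ = √[20.4800 / 7] = 1.7105%
IR = μ / tracking error = 0.2000 / 1.7105 = 0.1169

0.12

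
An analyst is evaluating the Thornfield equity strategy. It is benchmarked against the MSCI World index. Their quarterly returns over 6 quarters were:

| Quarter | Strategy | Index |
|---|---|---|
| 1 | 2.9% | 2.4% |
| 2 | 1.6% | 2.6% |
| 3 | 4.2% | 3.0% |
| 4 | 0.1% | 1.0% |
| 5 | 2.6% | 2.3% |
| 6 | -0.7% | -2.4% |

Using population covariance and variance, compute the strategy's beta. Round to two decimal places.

0.77

r̄p = 1.7833%,  r̄m = 1.4833%
Cov = Σ(rp − r̄p)(rm − r̄m) / 6 = 2.6014
Var(rm) = Σ(rm − r̄m)² / 6 = 3.3947
β = Cov / Var = 2.6014 / 3.3947 = 0.7663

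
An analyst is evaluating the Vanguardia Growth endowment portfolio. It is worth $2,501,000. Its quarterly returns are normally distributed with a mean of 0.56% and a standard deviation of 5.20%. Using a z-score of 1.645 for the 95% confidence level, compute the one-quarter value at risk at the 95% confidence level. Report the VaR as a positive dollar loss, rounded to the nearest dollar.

$199,930

Return at the 95% tail: μ − z·σ = 0.56% − 1.645 × 5.20% = 0.56 − 8.5540 = -7.9940%
VaR = −(-7.9940%) × $2,501,000 = 7.9940% × $2,501,000 = $199,930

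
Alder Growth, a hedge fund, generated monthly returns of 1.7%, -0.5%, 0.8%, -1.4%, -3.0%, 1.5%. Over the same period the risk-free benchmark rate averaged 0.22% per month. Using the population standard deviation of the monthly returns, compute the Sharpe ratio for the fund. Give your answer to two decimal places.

r̄ = (1.7 − 0.5 + 0.8 − 1.4 − 3 + 1.5) / 6 = -0.1500%
Σ(r − r̄)² = 16.8550; population σ = √(16.8550/6) = 1.6761%
Sharpe = (r̄ − rf) / σ = (-0.1500 − 0.22) / 1.6761 = -0.3700 / 1.6761 = -0.2208

-0.22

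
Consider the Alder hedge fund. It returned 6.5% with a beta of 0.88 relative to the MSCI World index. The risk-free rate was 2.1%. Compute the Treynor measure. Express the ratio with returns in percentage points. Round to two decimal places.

5.00

Treynor = (Rp − Rf) / β = (6.5% − 2.1%) / 0.88 = 4.40 / 0.88 = 5.0000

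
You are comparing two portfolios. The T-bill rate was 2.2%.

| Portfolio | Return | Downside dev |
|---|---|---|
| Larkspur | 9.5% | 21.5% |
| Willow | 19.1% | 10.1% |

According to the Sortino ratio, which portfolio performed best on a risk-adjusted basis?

Larkspur: Sortino ratio = (9.5% − 2.2%) / 21.5% = 0.340
Willow: Sortino ratio = (19.1% − 2.2%) / 10.1% = 1.673
Highest: Willow (1.673).

Willow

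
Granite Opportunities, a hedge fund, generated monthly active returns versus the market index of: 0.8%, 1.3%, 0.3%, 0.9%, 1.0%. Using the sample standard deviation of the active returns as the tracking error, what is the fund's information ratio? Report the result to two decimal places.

μ = (0.8 + 1.3 + 0.3 + 0.9 + 1) / 5 = 4.30 / 5 = 0.8600%
Σ(r − μ)² = (0.8 − 0.8600)² + (1.3 − 0.8600)² + … = 0.5320
sample σ = √(0.5320 / 4) = √0.1330 = 0.3647%
IR = μ / tracking error = 0.8600 / 0.3647 = 2.3581

2.36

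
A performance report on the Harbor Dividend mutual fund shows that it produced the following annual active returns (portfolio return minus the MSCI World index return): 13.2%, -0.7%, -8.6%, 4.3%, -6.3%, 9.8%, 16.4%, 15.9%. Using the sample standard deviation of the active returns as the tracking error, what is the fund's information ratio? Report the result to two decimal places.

0.56

μ = (13.2 − 0.7 − 8.6 + 4.3 − 6.3 + 9.8 + 16.4 + 15.9) / 8 = 44.00 / 8 = 5.5000%
Σ(r − μ)² = (13.2 − 5.5000)² + (-0.7 − 5.5000)² + (-8.6 − 5.5000)² + … = 682.6800
sample σ = √(682.6800 / 7) = √97.5257 = 9.8755%
IR = μ / tracking error = 5.5000 / 9.8755 = 0.5569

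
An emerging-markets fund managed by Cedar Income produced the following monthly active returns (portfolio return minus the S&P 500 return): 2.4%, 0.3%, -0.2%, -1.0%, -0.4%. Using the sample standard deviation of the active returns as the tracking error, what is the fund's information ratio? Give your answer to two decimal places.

r̄ = (2.4 + 0.3 − 0.2 − 1 − 0.4) / 5 = 0.2200%
Σ(r − r̄)² = (2.4 − 0.2200)² + (0.3 − 0.2200)² + … = 6.8080
sample σ = √(6.8080 / 4) = √1.7020 = 1.3046%
IR = r̄ / tracking error = 0.2200 / 1.3046 = 0.1686

0.17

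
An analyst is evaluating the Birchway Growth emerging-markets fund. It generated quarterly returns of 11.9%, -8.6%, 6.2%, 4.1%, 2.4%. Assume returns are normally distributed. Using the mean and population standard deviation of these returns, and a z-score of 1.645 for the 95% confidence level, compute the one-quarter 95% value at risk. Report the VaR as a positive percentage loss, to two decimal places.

7.84

Mean return r̄ = 16.00 / 5 = 3.2000%
Population σ = √[Σ(r − r̄)² / 5] = √[225.3800 / 5] = √45.0760 = 6.7139%
VaR = −(r̄ − z·σ) = −(3.2000 − 1.645 × 6.7139) = −(-7.8444) = 7.8444%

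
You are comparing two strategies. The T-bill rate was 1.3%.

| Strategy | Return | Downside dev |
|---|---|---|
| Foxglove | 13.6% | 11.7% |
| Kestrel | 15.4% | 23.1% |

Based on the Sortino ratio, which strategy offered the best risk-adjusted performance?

Foxglove

Foxglove: Sortino ratio = (13.6% − 1.3%) / 11.7% = 1.051
Kestrel: Sortino ratio = (15.4% − 1.3%) / 23.1% = 0.610
Highest: Foxglove (1.051).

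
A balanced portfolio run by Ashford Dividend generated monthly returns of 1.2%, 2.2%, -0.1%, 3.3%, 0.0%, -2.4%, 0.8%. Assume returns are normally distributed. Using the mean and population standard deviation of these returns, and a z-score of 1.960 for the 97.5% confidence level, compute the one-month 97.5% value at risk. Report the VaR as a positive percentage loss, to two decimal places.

Mean return r̄ = 5.00 / 7 = 0.7143%
Σ(r − r̄)² = (1.2 − 0.7143)² + (2.2 − 0.7143)² + … = 20.0086
population σ = √(20.0086 / 7) = √2.8584 = 1.6907%
VaR = −(r̄ − z·σ) = −(0.7143 − 1.960 × 1.6907) = −(-2.5995) = 2.5995%

2.60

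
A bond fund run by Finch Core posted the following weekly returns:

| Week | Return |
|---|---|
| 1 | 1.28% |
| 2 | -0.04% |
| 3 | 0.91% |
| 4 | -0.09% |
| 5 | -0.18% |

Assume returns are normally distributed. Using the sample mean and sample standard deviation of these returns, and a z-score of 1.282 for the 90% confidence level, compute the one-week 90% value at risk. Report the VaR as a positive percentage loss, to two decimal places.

0.48

r̄ = (1.28 − 0.04 + 0.91 − 0.09 − 0.18) / 5 = 1.880 / 5 = 0.3760%
Σ(r − r̄)² = 1.8017; sample σ = √(1.8017/4) = 0.6711%
VaR = −(r̄ − z·σ) = −(0.3760 − 1.282 × 0.6711) = −(-0.4844) = 0.4844%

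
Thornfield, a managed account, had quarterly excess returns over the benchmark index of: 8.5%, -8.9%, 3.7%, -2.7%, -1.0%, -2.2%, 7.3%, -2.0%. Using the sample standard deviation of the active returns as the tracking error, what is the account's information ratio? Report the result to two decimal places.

0.06

μ = (8.5 − 8.9 + 3.7 − 2.7 − 1 − 2.2 + 7.3 − 2) / 8 = 2.70 / 8 = 0.3375%
Sample std dev = √[234.6588 / 7] = 5.7899%
IR = μ / tracking error = 0.3375 / 5.7899 = 0.0583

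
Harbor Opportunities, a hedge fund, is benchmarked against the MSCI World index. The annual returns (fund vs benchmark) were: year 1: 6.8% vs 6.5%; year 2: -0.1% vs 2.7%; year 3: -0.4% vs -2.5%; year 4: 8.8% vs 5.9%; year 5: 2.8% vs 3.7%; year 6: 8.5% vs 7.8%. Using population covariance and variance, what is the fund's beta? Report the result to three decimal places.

0.987

r̄p = 4.4000%,  r̄m = 4.0167%
Cov = Σ(rp − r̄p)(rm − r̄m) / 6 = 11.2450
Var(rm) = Σ(rm − r̄m)² / 6 = 11.3881
β = Cov / Var = 11.2450 / 11.3881 = 0.9874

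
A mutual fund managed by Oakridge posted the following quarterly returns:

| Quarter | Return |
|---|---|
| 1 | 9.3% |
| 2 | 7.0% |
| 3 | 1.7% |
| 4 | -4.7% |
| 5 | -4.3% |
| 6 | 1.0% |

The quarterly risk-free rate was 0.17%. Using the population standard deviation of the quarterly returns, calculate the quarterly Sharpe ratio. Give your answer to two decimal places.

r̄ = (9.3 + 7 + 1.7 − 4.7 − 4.3 + 1) / 6 = 10.00 / 6 = 1.6667%
Population σ = √[Σ(r − r̄)² / 6] = √[163.2933 / 6] = √27.2156 = 5.2169%
Sharpe = (r̄ − rf) / σ = (1.6667 − 0.17) / 5.2169 = 1.4967 / 5.2169 = 0.2869

0.29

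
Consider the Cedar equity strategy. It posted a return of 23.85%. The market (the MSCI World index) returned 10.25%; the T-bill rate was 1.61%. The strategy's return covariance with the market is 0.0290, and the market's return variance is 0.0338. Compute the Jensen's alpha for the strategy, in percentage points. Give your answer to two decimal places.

β = Cov / Var = 0.0290 / 0.0338 = 0.8580
E[R] = Rf + β(Rm − Rf) = 1.61% + 0.8580 × (10.25% − 1.61%) = 9.0231%
α = Rp − E[R] = 23.85% − 9.0231% = 14.8269

14.83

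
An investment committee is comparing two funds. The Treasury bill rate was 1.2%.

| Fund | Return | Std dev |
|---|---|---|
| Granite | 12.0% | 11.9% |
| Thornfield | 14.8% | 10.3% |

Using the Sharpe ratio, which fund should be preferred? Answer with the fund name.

Granite: Sharpe ratio = (12.0% − 1.2%) / 11.9% = 0.908
Thornfield: Sharpe ratio = (14.8% − 1.2%) / 10.3% = 1.320
Highest: Thornfield (1.320).

Thornfield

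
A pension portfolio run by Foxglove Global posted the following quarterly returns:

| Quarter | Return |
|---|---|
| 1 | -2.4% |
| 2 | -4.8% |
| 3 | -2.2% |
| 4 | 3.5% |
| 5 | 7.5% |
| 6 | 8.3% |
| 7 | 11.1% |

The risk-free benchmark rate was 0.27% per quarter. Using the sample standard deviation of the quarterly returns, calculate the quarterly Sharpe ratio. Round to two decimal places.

r̄ = (-2.4 − 4.8 − 2.2 + 3.5 + 7.5 + 8.3 + 11.1) / 7 = 3.0000%
Σ(r − r̄)² = (-2.4 − 3.0000)² + (-4.8 − 3.0000)² + (-2.2 − 3.0000)² + … = 231.2400
σ = √[231.2400 / 6] = 6.2081%
Sharpe = (r̄ − rf) / σ = (3.0000 − 0.27) / 6.2081 = 2.7300 / 6.2081 = 0.4397

0.44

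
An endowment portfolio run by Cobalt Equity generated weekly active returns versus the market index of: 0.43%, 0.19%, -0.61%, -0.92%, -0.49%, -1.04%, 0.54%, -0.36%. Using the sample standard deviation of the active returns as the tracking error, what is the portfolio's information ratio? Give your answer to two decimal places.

Mean return μ = -2.260 / 8 = -0.2825%
Sample std dev = √[2.5440 / 7] = 0.6029%
IR = μ / tracking error = -0.2825 / 0.6029 = -0.4686

-0.47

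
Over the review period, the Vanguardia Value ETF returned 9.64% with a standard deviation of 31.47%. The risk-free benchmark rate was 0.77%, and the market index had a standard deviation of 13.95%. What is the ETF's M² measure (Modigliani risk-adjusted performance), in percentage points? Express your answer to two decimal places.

Sharpe = (Rp − Rf) / σp = (9.64% − 0.77%) / 31.47% = 0.2819
M² = Rf + Sharpe × σm = 0.77% + 0.2819 × 13.95% = 4.7025%

4.70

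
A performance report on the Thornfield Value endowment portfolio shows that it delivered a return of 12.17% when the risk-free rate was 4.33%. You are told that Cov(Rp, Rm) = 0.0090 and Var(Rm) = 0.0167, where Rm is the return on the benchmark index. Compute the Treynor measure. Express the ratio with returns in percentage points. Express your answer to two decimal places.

14.55

β = Cov / Var = 0.0090 / 0.0167 = 0.5389
Treynor = (Rp − Rf) / β = (12.17% − 4.33%) / 0.5389 = 7.84 / 0.5389 = 14.5482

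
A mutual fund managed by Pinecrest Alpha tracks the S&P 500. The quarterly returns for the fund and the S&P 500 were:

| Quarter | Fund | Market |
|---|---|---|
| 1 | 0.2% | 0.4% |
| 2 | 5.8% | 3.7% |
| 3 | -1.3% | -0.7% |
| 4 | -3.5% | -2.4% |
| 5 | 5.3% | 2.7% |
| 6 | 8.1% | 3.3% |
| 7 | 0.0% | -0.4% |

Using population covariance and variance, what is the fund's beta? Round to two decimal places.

r̄p = 2.0857%,  r̄m = 0.9429%
Cov = Σ(rp − r̄p)(rm − r̄m) / 7 = 8.3035
Var(rm) = Σ(rm − r̄m)² / 7 = 4.6024
β = Cov / Var = 8.3035 / 4.6024 = 1.8042

1.80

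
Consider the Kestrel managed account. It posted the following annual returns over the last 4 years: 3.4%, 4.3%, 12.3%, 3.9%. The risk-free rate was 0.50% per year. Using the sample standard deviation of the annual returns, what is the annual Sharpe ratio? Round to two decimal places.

1.29

r̄ = (3.4 + 4.3 + 12.3 + 3.9) / 4 = 23.90 / 4 = 5.9750%
Sample σ = √[Σ(r − r̄)² / 3] = √[53.7475 / 3] = √17.9158 = 4.2327%
Sharpe = (r̄ − rf) / σ = (5.9750 − 0.5) / 4.2327 = 5.4750 / 4.2327 = 1.2935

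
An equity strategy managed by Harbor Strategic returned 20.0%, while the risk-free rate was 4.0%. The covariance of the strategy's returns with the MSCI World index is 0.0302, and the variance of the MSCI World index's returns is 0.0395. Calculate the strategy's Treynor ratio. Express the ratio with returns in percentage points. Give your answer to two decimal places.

β = Cov / Var = 0.0302 / 0.0395 = 0.7646
Treynor = (Rp − Rf) / β = (20.0% − 4.0%) / 0.7646 = 16.00 / 0.7646 = 20.9260

20.93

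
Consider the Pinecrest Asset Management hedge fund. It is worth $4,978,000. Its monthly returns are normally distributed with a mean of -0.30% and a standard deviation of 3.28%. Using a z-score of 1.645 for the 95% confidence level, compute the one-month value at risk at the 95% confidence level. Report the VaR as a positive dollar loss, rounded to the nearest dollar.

Return at the 95% tail: μ − z·σ = -0.30% − 1.645 × 3.28% = -0.3 − 5.3956 = -5.6956%
VaR = −(-5.6956%) × $4,978,000 = 5.6956% × $4,978,000 = $283,527

$283,527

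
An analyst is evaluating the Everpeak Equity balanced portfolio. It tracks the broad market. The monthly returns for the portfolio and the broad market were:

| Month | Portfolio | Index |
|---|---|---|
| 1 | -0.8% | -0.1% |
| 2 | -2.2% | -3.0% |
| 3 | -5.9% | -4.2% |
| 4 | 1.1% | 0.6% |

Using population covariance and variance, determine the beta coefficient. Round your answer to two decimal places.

1.21

r̄p = -1.9500%,  r̄m = -1.6750%
Cov = Σ(rp − r̄p)(rm − r̄m) / 4 = 4.7638
Var(rm) = Σ(rm − r̄m)² / 4 = 3.9469
β = Cov / Var = 4.7638 / 3.9469 = 1.2070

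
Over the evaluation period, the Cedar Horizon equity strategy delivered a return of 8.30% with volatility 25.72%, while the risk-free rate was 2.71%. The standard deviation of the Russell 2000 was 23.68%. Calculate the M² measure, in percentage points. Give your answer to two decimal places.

7.86

Sharpe = (Rp − Rf) / σp = (8.30% − 2.71%) / 25.72% = 0.2173
M² = Rf + Sharpe × σm = 2.71% + 0.2173 × 23.68% = 7.8557%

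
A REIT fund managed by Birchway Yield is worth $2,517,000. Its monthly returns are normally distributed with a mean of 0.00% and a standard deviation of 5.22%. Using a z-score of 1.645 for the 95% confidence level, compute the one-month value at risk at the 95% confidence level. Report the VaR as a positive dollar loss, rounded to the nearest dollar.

$216,132

Return at the 95% tail: μ − z·σ = 0.00% − 1.645 × 5.22% = 0 − 8.5869 = -8.5869%
VaR = −(-8.5869%) × $2,517,000 = 8.5869% × $2,517,000 = $216,132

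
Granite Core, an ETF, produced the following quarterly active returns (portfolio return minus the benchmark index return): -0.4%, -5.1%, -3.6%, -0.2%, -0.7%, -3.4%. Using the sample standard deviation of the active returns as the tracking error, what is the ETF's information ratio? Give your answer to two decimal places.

μ = (-0.4 − 5.1 − 3.6 − 0.2 − 0.7 − 3.4) / 6 = -2.2333%
Sample std dev = √[21.2933 / 5] = 2.0637%
IR = μ / tracking error = -2.2333 / 2.0637 = -1.0822

-1.08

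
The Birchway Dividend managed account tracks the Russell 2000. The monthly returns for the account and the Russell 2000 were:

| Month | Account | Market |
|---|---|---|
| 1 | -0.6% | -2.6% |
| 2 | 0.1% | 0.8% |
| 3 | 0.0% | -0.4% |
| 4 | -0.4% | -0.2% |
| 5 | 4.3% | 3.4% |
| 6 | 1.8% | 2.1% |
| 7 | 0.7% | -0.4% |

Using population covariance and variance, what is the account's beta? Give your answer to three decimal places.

0.774

r̄p = 0.8429%,  r̄m = 0.3857%
Cov = Σ(rp − r̄p)(rm − r̄m) / 7 = 2.5092
Var(rm) = Σ(rm − r̄m)² / 7 = 3.2412
β = Cov / Var = 2.5092 / 3.2412 = 0.7742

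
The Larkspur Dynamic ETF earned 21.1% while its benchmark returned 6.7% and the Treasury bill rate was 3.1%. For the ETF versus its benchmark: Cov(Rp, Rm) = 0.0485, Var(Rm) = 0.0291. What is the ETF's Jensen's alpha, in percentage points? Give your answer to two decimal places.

β = Cov / Var = 0.0485 / 0.0291 = 1.6667
E[R] = Rf + β(Rm − Rf) = 3.1% + 1.6667 × (6.7% − 3.1%) = 9.1001%
α = Rp − E[R] = 21.1% − 9.1001% = 11.9999

12.00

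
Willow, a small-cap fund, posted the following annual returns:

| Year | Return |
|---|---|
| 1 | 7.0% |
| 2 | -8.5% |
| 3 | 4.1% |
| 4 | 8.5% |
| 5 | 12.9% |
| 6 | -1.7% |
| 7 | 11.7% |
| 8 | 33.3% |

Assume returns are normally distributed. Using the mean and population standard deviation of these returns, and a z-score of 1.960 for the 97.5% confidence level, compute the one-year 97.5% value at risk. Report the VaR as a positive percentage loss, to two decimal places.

14.14

Mean return r̄ = 67.30 / 8 = 8.4125%
Σ(r − r̄)² = (7 − 8.4125)² + (-8.5 − 8.4125)² + (4.1 − 8.4125)² + … = 1059.2288
σ = √[1059.2288 / 8] = 11.5067%
VaR = −(r̄ − z·σ) = −(8.4125 − 1.960 × 11.5067) = −(-14.1406) = 14.1406%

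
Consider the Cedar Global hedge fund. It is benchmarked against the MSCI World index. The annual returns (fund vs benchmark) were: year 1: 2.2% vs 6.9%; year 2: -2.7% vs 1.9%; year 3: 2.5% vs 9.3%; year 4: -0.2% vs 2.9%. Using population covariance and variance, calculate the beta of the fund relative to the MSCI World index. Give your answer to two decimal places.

r̄p = 0.4500%,  r̄m = 5.2500%
Cov = Σ(rp − r̄p)(rm − r̄m) / 4 = 5.8175
Var(rm) = Σ(rm − r̄m)² / 4 = 8.9675
β = Cov / Var = 5.8175 / 8.9675 = 0.6487

0.65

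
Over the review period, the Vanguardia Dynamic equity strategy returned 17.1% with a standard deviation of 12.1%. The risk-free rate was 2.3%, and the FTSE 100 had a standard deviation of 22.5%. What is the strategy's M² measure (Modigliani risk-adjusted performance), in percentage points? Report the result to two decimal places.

Sharpe = (Rp − Rf) / σp = (17.1% − 2.3%) / 12.1% = 1.2231
M² = Rf + Sharpe × σm = 2.3% + 1.2231 × 22.5% = 29.8198%

29.82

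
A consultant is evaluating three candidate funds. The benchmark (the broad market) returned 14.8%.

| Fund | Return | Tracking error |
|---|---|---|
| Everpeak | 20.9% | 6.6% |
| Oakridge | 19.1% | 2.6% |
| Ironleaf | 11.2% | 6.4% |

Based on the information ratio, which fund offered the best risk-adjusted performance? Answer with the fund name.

Everpeak: IR = (20.9% − 14.8%) / 6.6% = 0.924
Oakridge: IR = (19.1% − 14.8%) / 2.6% = 1.654
Ironleaf: IR = (11.2% − 14.8%) / 6.4% = -0.563
Highest: Oakridge (1.654).

Oakridge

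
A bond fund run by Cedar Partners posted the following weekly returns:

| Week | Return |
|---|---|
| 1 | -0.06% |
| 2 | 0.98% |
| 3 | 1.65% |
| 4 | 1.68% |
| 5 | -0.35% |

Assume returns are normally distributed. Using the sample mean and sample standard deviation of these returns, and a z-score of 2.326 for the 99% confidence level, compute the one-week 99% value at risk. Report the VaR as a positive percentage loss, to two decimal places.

1.42

r̄ = (-0.06 + 0.98 + 1.65 + 1.68 − 0.35) / 5 = 3.900 / 5 = 0.7800%
Σ(r − r̄)² = (-0.06 − 0.7800)² + (0.98 − 0.7800)² + (1.65 − 0.7800)² + … = 3.5894
sample σ = √(3.5894 / 4) = √0.8974 = 0.9473%
VaR = −(r̄ − z·σ) = −(0.7800 − 2.326 × 0.9473) = −(-1.4234) = 1.4234%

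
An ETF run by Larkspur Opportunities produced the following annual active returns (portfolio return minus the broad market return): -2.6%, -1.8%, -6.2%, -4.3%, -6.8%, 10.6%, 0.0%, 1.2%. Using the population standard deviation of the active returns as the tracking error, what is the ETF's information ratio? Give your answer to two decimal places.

Mean return μ = -9.90 / 8 = -1.2375%
Population σ = √[Σ(r − μ)² / 8] = √[214.7188 / 8] = √26.8399 = 5.1807%
IR = μ / tracking error = -1.2375 / 5.1807 = -0.2389

-0.24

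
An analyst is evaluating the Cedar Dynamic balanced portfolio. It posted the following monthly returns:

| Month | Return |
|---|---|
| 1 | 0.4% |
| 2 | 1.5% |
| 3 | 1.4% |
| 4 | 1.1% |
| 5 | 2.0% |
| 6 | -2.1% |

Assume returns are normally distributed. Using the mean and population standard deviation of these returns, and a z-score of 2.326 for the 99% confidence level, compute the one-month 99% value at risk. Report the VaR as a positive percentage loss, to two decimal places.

2.42

r̄ = (0.4 + 1.5 + 1.4 + 1.1 + 2 − 2.1) / 6 = 4.30 / 6 = 0.7167%
Σ(r − r̄)² = (0.4 − 0.7167)² + (1.5 − 0.7167)² + (1.4 − 0.7167)² + … = 10.9083
σ = √[10.9083 / 6] = 1.3484%
VaR = −(r̄ − z·σ) = −(0.7167 − 2.326 × 1.3484) = −(-2.4197) = 2.4197%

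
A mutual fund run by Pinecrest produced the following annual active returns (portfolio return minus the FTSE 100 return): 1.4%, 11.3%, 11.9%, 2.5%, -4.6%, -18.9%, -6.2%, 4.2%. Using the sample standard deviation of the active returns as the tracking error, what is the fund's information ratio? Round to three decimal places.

Mean return μ = 1.60 / 8 = 0.2000%
Sample std dev = √[711.6400 / 7] = 10.0828%
IR = μ / tracking error = 0.2000 / 10.0828 = 0.0198

0.020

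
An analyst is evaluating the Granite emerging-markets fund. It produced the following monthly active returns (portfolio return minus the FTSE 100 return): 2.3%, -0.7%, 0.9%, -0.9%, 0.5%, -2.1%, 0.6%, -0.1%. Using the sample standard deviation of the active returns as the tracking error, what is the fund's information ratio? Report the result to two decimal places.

0.05

r̄ = (2.3 − 0.7 + 0.9 − 0.9 + 0.5 − 2.1 + 0.6 − 0.1) / 8 = 0.0625%
Σ(r − r̄)² = (2.3 − 0.0625)² + (-0.7 − 0.0625)² + … = 12.3988
σ = √[12.3988 / 7] = 1.3309%
IR = r̄ / tracking error = 0.0625 / 1.3309 = 0.0470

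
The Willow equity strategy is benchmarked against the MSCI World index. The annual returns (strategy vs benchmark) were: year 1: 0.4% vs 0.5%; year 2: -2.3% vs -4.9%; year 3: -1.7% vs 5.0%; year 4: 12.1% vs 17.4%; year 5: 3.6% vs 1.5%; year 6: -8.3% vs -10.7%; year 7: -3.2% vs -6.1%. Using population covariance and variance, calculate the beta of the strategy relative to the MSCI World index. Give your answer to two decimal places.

r̄p = 0.0857%,  r̄m = 0.3857%
Cov = Σ(rp − r̄p)(rm − r̄m) / 7 = 46.7155
Var(rm) = Σ(rm − r̄m)² / 7 = 72.1327
β = Cov / Var = 46.7155 / 72.1327 = 0.6476

0.65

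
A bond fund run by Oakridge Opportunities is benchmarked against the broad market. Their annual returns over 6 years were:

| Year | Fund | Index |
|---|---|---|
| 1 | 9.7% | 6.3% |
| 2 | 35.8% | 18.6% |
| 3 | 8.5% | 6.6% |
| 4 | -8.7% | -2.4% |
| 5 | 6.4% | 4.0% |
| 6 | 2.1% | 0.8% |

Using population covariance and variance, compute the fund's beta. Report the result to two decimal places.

2.03

r̄p = 8.9667%,  r̄m = 5.6500%
Cov = Σ(rp − r̄p)(rm − r̄m) / 6 = 87.8800
Var(rm) = Σ(rm − r̄m)² / 6 = 43.3458
β = Cov / Var = 87.8800 / 43.3458 = 2.0274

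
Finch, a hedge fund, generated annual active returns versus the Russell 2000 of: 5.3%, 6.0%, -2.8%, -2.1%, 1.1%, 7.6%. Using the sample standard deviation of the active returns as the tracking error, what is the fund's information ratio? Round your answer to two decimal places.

μ = (5.3 + 6 − 2.8 − 2.1 + 1.1 + 7.6) / 6 = 2.5167%
Sample σ = √[Σ(r − μ)² / 5] = √[97.3083 / 5] = √19.4617 = 4.4115%
IR = μ / tracking error = 2.5167 / 4.4115 = 0.5705

0.57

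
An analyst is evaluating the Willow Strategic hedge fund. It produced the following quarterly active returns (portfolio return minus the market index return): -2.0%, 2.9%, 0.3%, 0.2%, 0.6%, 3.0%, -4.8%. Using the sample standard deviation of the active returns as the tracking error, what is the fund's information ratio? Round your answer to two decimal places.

Mean return r̄ = 0.20 / 7 = 0.0286%
Sample std dev = √[44.9343 / 6] = 2.7366%
IR = r̄ / tracking error = 0.0286 / 2.7366 = 0.0105

0.01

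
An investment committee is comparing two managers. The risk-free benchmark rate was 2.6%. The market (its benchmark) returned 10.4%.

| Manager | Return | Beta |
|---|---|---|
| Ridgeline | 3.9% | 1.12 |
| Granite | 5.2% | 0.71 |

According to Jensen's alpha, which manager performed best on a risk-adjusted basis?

Granite

Ridgeline: α = 3.9% − [2.6% + 1.12 × (10.4% − 2.6%)] = -7.436
Granite: α = 5.2% − [2.6% + 0.71 × (10.4% − 2.6%)] = -2.938
Highest: Granite (-2.938).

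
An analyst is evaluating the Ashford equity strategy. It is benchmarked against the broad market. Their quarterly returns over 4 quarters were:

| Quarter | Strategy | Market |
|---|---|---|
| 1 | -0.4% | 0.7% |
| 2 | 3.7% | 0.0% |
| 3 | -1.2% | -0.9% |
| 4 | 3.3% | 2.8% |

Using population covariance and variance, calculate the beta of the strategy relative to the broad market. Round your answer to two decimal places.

r̄p = 1.3500%,  r̄m = 0.6500%
Cov = Σ(rp − r̄p)(rm − r̄m) / 4 = 1.6325
Var(rm) = Σ(rm − r̄m)² / 4 = 1.8625
β = Cov / Var = 1.6325 / 1.8625 = 0.8765

0.88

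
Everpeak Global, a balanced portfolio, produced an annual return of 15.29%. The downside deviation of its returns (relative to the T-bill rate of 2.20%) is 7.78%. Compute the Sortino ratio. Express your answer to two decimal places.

Sortino = (Rp − Rf) / σd = (15.29% − 2.20%) / 7.78% = 13.09% / 7.78% = 1.6825

1.68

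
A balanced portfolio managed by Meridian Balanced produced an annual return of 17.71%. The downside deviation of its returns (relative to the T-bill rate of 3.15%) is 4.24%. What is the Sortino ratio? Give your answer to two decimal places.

3.43

Sortino = (Rp − Rf) / σd = (17.71% − 3.15%) / 4.24% = 14.56% / 4.24% = 3.4340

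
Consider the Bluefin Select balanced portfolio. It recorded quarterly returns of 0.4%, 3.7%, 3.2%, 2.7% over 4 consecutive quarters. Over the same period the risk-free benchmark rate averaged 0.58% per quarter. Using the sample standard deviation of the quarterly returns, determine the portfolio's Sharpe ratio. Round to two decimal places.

1.32

Mean return r̄ = 10.00 / 4 = 2.5000%
Σ(r − r̄)² = (0.4 − 2.5000)² + (3.7 − 2.5000)² + … = 6.3800
sample σ = √(6.3800 / 3) = √2.1267 = 1.4583%
Sharpe = (r̄ − rf) / σ = (2.5000 − 0.58) / 1.4583 = 1.9200 / 1.4583 = 1.3166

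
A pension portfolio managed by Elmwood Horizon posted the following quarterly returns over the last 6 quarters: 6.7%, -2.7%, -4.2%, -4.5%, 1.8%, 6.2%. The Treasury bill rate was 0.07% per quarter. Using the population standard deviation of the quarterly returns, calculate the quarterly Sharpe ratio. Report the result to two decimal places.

0.10

μ = (6.7 − 2.7 − 4.2 − 4.5 + 1.8 + 6.2) / 6 = 0.5500%
Σ(r − μ)² = (6.7 − 0.5500)² + (-2.7 − 0.5500)² + (-4.2 − 0.5500)² + … = 129.9350
σ = √[129.9350 / 6] = 4.6536%
Sharpe = (μ − rf) / σ = (0.5500 − 0.07) / 4.6536 = 0.4800 / 4.6536 = 0.1031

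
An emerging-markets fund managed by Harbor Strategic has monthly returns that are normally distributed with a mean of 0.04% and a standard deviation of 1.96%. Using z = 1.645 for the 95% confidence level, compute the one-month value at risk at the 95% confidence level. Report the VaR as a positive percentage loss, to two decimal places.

VaR (as % loss) = −(μ − z·σ) = −(0.04% − 1.645 × 1.96%) = −(-3.1842%) = 3.1842%

3.18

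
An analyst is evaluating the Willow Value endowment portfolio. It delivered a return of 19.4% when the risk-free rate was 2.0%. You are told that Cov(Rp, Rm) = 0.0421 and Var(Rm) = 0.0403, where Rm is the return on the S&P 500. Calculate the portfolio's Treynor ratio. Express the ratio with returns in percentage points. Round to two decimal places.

16.66

β = Cov / Var = 0.0421 / 0.0403 = 1.0447
Treynor = (Rp − Rf) / β = (19.4% − 2.0%) / 1.0447 = 17.40 / 1.0447 = 16.6555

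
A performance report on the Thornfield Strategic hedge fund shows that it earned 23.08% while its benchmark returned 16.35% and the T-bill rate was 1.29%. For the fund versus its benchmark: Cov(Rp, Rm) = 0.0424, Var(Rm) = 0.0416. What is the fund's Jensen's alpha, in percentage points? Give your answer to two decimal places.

6.44

β = Cov / Var = 0.0424 / 0.0416 = 1.0192
E[R] = Rf + β(Rm − Rf) = 1.29% + 1.0192 × (16.35% − 1.29%) = 16.6392%
α = Rp − E[R] = 23.08% − 16.6392% = 6.4408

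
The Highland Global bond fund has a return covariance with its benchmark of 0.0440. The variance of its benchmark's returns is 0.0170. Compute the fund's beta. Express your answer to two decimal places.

2.59

β = Cov(Rp, Rm) / Var(Rm) = 0.0440 / 0.0170 = 2.5882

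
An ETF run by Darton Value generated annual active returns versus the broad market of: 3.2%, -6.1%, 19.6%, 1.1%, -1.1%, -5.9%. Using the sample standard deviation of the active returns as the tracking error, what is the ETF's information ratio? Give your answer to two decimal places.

0.19

Mean return r̄ = 10.80 / 6 = 1.8000%
Σ(r − r̄)² = (3.2 − 1.8000)² + (-6.1 − 1.8000)² + … = 449.4000
σ = √[449.4000 / 5] = 9.4805%
IR = r̄ / tracking error = 1.8000 / 9.4805 = 0.1899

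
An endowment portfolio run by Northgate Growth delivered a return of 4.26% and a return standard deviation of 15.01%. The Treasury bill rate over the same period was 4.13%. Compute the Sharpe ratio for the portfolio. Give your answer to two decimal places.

Sharpe = (Rp − Rf) / σp = (4.26% − 4.13%) / 15.01% = 0.13% / 15.01% = 0.0087

0.01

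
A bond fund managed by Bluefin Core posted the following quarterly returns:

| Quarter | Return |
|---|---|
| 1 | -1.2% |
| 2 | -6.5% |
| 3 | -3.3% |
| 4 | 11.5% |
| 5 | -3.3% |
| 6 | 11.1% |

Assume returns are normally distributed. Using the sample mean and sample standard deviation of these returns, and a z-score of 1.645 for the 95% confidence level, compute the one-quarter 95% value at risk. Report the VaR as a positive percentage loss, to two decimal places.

11.56

r̄ = (-1.2 − 6.5 − 3.3 + 11.5 − 3.3 + 11.1) / 6 = 8.30 / 6 = 1.3833%
Sample std dev = √[309.4483 / 5] = 7.8670%
VaR = −(r̄ − z·σ) = −(1.3833 − 1.645 × 7.8670) = −(-11.5579) = 11.5579%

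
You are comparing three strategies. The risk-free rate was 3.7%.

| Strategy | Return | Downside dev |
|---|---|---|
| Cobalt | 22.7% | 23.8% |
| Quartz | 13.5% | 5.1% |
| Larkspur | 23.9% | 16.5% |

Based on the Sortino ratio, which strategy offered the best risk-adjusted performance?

Cobalt: Sortino ratio = (22.7% − 3.7%) / 23.8% = 0.798
Quartz: Sortino ratio = (13.5% − 3.7%) / 5.1% = 1.922
Larkspur: Sortino ratio = (23.9% − 3.7%) / 16.5% = 1.224
Highest: Quartz (1.922).

Quartz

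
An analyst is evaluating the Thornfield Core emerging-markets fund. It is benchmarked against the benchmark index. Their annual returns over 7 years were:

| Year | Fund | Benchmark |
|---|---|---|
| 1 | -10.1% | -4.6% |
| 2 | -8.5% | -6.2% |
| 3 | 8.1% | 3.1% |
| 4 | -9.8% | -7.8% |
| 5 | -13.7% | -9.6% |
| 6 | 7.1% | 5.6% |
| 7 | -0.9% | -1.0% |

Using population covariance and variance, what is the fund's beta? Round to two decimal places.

1.50

r̄p = -3.9714%,  r̄m = -2.9286%
Cov = Σ(rp − r̄p)(rm − r̄m) / 7 = 41.6394
Var(rm) = Σ(rm − r̄m)² / 7 = 27.7906
β = Cov / Var = 41.6394 / 27.7906 = 1.4983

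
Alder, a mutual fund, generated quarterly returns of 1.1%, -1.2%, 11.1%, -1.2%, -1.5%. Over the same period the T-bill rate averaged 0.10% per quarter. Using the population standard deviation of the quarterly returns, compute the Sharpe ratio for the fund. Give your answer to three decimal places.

0.324

r̄ = (1.1 − 1.2 + 11.1 − 1.2 − 1.5) / 5 = 1.6600%
Σ(r − r̄)² = (1.1 − 1.6600)² + (-1.2 − 1.6600)² + (11.1 − 1.6600)² + … = 115.7720
σ = √[115.7720 / 5] = 4.8119%
Sharpe = (r̄ − rf) / σ = (1.6600 − 0.1) / 4.8119 = 1.5600 / 4.8119 = 0.3242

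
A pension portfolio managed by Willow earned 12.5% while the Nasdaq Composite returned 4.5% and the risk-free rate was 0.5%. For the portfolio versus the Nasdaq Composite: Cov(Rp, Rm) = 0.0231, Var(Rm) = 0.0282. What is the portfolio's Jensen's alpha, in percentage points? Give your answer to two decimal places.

β = Cov / Var = 0.0231 / 0.0282 = 0.8191
E[R] = Rf + β(Rm − Rf) = 0.5% + 0.8191 × (4.5% − 0.5%) = 3.7764%
α = Rp − E[R] = 12.5% − 3.7764% = 8.7236

8.72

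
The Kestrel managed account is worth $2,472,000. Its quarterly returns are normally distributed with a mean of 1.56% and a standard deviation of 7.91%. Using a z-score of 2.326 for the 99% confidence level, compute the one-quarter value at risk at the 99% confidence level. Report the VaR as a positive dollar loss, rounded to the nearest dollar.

Return at the 99% tail: μ − z·σ = 1.56% − 2.326 × 7.91% = 1.56 − 18.39866 = -16.83866%
VaR = −(-16.83866%) × $2,472,000 = 16.83866% × $2,472,000 = $416,252

$416,252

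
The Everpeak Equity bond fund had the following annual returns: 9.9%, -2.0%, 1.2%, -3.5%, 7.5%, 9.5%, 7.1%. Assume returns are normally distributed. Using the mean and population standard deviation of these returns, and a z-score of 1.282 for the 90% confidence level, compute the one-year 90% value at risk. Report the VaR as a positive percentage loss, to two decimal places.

2.38

r̄ = (9.9 − 2 + 1.2 − 3.5 + 7.5 + 9.5 + 7.1) / 7 = 4.2429%
Σ(r − r̄)² = 186.5971; population σ = √(186.5971/7) = 5.1630%
VaR = −(r̄ − z·σ) = −(4.2429 − 1.282 × 5.1630) = −(-2.3761) = 2.3761%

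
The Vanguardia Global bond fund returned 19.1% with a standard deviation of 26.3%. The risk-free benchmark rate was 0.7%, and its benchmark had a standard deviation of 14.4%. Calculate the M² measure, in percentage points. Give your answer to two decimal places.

10.77

Sharpe = (Rp − Rf) / σp = (19.1% − 0.7%) / 26.3% = 0.6996
M² = Rf + Sharpe × σm = 0.7% + 0.6996 × 14.4% = 10.7742%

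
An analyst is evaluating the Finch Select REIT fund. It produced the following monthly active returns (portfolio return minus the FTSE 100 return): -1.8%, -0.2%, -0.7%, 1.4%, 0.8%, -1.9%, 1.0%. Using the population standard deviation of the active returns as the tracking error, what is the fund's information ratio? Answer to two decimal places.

-0.16

Mean return μ = -1.40 / 7 = -0.2000%
Population σ = √[Σ(r − μ)² / 7] = √[10.7000 / 7] = √1.5286 = 1.2364%
IR = μ / tracking error = -0.2000 / 1.2364 = -0.1618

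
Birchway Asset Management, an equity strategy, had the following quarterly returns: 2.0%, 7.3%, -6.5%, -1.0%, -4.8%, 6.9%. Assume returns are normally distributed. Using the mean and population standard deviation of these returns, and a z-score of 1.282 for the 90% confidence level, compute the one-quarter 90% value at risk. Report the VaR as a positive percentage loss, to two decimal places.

Mean return r̄ = 3.90 / 6 = 0.6500%
Σ(r − r̄)² = (2 − 0.6500)² + (7.3 − 0.6500)² + … = 168.6550
population σ = √(168.6550 / 6) = √28.1092 = 5.3018%
VaR = −(r̄ − z·σ) = −(0.6500 − 1.282 × 5.3018) = −(-6.1469) = 6.1469%

6.15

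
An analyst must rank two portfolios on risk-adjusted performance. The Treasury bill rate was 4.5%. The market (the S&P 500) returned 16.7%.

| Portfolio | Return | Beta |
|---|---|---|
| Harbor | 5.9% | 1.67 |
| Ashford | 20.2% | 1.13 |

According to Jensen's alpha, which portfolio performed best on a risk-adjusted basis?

Harbor: α = 5.9% − [4.5% + 1.67 × (16.7% − 4.5%)] = -18.974
Ashford: α = 20.2% − [4.5% + 1.13 × (16.7% − 4.5%)] = 1.914
Highest: Ashford (1.914).

Ashford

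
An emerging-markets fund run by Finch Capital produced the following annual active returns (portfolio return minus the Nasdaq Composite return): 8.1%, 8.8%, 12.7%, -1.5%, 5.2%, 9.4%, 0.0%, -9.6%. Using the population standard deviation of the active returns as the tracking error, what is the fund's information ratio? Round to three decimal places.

0.603

r̄ = (8.1 + 8.8 + 12.7 − 1.5 + 5.2 + 9.4 + 0 − 9.6) / 8 = 4.1375%
Σ(r − r̄)² = (8.1 − 4.1375)² + (8.8 − 4.1375)² + (12.7 − 4.1375)² + … = 377.1988
σ = √[377.1988 / 8] = 6.8666%
IR = r̄ / tracking error = 4.1375 / 6.8666 = 0.6026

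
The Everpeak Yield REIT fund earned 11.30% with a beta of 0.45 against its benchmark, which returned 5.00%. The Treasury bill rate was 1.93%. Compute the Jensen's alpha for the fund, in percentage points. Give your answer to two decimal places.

CAPM expected return = Rf + β(Rm − Rf) = 1.93% + 0.45 × (5.00% − 1.93%) = 1.93 + 0.45 × 3.07 = 3.3115%
Jensen's α = Rp − E[R] = 11.30% − 3.3115% = 7.9885

7.99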